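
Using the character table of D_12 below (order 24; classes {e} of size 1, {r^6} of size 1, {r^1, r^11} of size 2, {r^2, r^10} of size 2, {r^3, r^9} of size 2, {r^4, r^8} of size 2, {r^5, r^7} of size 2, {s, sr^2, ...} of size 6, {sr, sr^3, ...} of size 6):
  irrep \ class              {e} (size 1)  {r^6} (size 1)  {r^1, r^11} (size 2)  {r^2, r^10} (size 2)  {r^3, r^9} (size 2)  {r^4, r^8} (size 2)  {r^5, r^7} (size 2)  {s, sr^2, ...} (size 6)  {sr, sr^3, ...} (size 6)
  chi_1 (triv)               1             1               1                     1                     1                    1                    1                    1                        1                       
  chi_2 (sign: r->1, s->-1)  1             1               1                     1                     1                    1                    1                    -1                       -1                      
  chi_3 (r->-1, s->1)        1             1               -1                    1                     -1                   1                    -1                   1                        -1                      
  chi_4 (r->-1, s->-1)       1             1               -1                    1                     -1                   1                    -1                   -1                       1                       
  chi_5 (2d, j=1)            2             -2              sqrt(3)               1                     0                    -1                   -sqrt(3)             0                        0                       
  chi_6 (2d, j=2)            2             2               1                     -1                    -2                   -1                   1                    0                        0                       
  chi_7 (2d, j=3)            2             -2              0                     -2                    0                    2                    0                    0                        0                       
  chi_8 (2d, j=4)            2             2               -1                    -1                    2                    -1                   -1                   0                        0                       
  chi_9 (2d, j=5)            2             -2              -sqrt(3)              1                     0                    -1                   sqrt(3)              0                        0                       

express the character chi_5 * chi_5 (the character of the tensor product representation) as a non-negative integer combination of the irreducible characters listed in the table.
chi_5 tensor chi_5 = chi_1 + chi_2 + chi_6 (all other irreducibles have multiplicity 0).

Reasoning: The character of a tensor product is the pointwise product (chi_5 * chi_5)(C) = chi_5(C) * chi_5(C):
  {e}: (2)*(2), {r^6}: (-2)*(-2), {r^1, r^11}: (sqrt(3))*(sqrt(3)), {r^2, r^10}: (1)*(1), {r^3, r^9}: (0)*(0), {r^4, r^8}: (-1)*(-1), {r^5, r^7}: (-sqrt(3))*(-sqrt(3)), {s, sr^2, ...}: (0)*(0), {sr, sr^3, ...}: (0)*(0)
so (chi_5 * chi_5) takes values
  {e} -> 4, {r^6} -> 4, {r^1, r^11} -> 3, {r^2, r^10} -> 1, {r^3, r^9} -> 0, {r^4, r^8} -> 1, {r^5, r^7} -> 3, {s, sr^2, ...} -> 0, {sr, sr^3, ...} -> 0.
Now take the inner product of this character with each irreducible chi from the table, <chi_5*chi_5, chi> = (1/24) sum_C |C| (chi_5*chi_5)(C) conj(chi(C)):
  <chi_5*chi_5, chi_1> = (1/24)[1*(4)*conj(1) + 1*(4)*conj(1) + 2*(3)*conj(1) + 2*(1)*conj(1) + 2*(0)*conj(1) + 2*(1)*conj(1) + 2*(3)*conj(1) + 6*(0)*conj(1) + 6*(0)*conj(1)]
      = (1/24)[(4) + (4) + (6) + (2) + (0) + (2) + (6) + (0) + (0)] = 24/24 = 1
  <chi_5*chi_5, chi_2> = (1/24)[1*(4)*conj(1) + 1*(4)*conj(1) + 2*(3)*conj(1) + 2*(1)*conj(1) + 2*(0)*conj(1) + 2*(1)*conj(1) + 2*(3)*conj(1) + 6*(0)*conj(-1) + 6*(0)*conj(-1)]
      = (1/24)[(4) + (4) + (6) + (2) + (0) + (2) + (6) + (0) + (0)] = 24/24 = 1
  <chi_5*chi_5, chi_3> = (1/24)[1*(4)*conj(1) + 1*(4)*conj(1) + 2*(3)*conj(-1) + 2*(1)*conj(1) + 2*(0)*conj(-1) + 2*(1)*conj(1) + 2*(3)*conj(-1) + 6*(0)*conj(1) + 6*(0)*conj(-1)]
      = (1/24)[(4) + (4) + (-6) + (2) + (0) + (2) + (-6) + (0) + (0)] = 0/24 = 0
  <chi_5*chi_5, chi_4> = (1/24)[1*(4)*conj(1) + 1*(4)*conj(1) + 2*(3)*conj(-1) + 2*(1)*conj(1) + 2*(0)*conj(-1) + 2*(1)*conj(1) + 2*(3)*conj(-1) + 6*(0)*conj(-1) + 6*(0)*conj(1)]
      = (1/24)[(4) + (4) + (-6) + (2) + (0) + (2) + (-6) + (0) + (0)] = 0/24 = 0
  <chi_5*chi_5, chi_5> = (1/24)[1*(4)*conj(2) + 1*(4)*conj(-2) + 2*(3)*conj(sqrt(3)) + 2*(1)*conj(1) + 2*(0)*conj(0) + 2*(1)*conj(-1) + 2*(3)*conj(-sqrt(3)) + 6*(0)*conj(0) + 6*(0)*conj(0)]
      = (1/24)[(8) + (-8) + (6*sqrt(3)) + (2) + (0) + (-2) + (-6*sqrt(3)) + (0) + (0)] = 0/24 = 0
  <chi_5*chi_5, chi_6> = (1/24)[1*(4)*conj(2) + 1*(4)*conj(2) + 2*(3)*conj(1) + 2*(1)*conj(-1) + 2*(0)*conj(-2) + 2*(1)*conj(-1) + 2*(3)*conj(1) + 6*(0)*conj(0) + 6*(0)*conj(0)]
      = (1/24)[(8) + (8) + (6) + (-2) + (0) + (-2) + (6) + (0) + (0)] = 24/24 = 1
  <chi_5*chi_5, chi_7> = (1/24)[1*(4)*conj(2) + 1*(4)*conj(-2) + 2*(3)*conj(0) + 2*(1)*conj(-2) + 2*(0)*conj(0) + 2*(1)*conj(2) + 2*(3)*conj(0) + 6*(0)*conj(0) + 6*(0)*conj(0)]
      = (1/24)[(8) + (-8) + (0) + (-4) + (0) + (4) + (0) + (0) + (0)] = 0/24 = 0
  <chi_5*chi_5, chi_8> = (1/24)[1*(4)*conj(2) + 1*(4)*conj(2) + 2*(3)*conj(-1) + 2*(1)*conj(-1) + 2*(0)*conj(2) + 2*(1)*conj(-1) + 2*(3)*conj(-1) + 6*(0)*conj(0) + 6*(0)*conj(0)]
      = (1/24)[(8) + (8) + (-6) + (-2) + (0) + (-2) + (-6) + (0) + (0)] = 0/24 = 0
  <chi_5*chi_5, chi_9> = (1/24)[1*(4)*conj(2) + 1*(4)*conj(-2) + 2*(3)*conj(-sqrt(3)) + 2*(1)*conj(1) + 2*(0)*conj(0) + 2*(1)*conj(-1) + 2*(3)*conj(sqrt(3)) + 6*(0)*conj(0) + 6*(0)*conj(0)]
      = (1/24)[(8) + (-8) + (-6*sqrt(3)) + (2) + (0) + (-2) + (6*sqrt(3)) + (0) + (0)] = 0/24 = 0
Hence the multiplicities are chi_1: 1, chi_2: 1, chi_6: 1. Dimension check: dim(chi_5)*dim(chi_5) = 2*2 = 4 and sum (mult * dim) = 1*1 + 1*1 + 1*2 = 4.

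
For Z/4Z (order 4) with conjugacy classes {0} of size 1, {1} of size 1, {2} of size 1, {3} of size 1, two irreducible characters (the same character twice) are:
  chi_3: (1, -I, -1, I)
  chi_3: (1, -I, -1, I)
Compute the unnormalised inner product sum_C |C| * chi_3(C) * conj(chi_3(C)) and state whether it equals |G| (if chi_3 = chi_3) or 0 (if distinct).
Sum = 4 = |G| = 4; so <chi_3, chi_3> = 1 (norm-1 confirms irreducibility).

Compute term by term over conjugacy classes (|C| * chi_3(C) * conj(chi_3(C))):
  1*(1)*conj(1) + 1*(-I)*conj(-I) + 1*(-1)*conj(-1) + 1*(I)*conj(I)
  = (1) + (1) + (1) + (1)
  = 4.
(Exp terms are combined using exp(i*s)*conj(exp(i*t)) = exp(i*(s-t)), and sums of them are collapsed using the identity that for every m > 1 the m distinct m-th roots of unity sum to 0, e.g. 1 + exp(2*I*pi/3) + exp(-2*I*pi/3) = 0.)
Dividing by |G| = 4 gives 4/4 = 1, matching the row-orthogonality relation <chi_3, chi_3> = [chi_3 = chi_3].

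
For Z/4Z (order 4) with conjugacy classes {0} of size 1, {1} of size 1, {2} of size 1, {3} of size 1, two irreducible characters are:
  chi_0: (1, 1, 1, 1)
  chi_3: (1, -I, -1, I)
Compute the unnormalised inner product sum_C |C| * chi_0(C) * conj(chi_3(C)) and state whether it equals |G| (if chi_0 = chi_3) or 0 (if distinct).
Sum = 0; so <chi_0, chi_3> = 0 (distinct irreducibles are orthogonal).

Derivation: Compute term by term over conjugacy classes (|C| * chi_0(C) * conj(chi_3(C))):
  1*(1)*conj(1) + 1*(1)*conj(-I) + 1*(1)*conj(-1) + 1*(1)*conj(I)
  = (1) + (I) + (-1) + (-I)
  = 0.
(Exp terms are combined using exp(i*s)*conj(exp(i*t)) = exp(i*(s-t)), and sums of them are collapsed using the identity that for every m > 1 the m distinct m-th roots of unity sum to 0, e.g. 1 + exp(2*I*pi/3) + exp(-2*I*pi/3) = 0.)
Dividing by |G| = 4 gives 0/4 = 0, matching the row-orthogonality relation <chi_0, chi_3> = [chi_0 = chi_3].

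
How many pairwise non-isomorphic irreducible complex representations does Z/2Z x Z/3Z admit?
6

Explanation: The number of irreducible complex representations of a finite group equals its number of conjugacy classes. Z/2Z x Z/3Z is abelian of order 6, so every element is its own conjugacy class: 6 classes, so Z/2Z x Z/3Z (order 6) has exactly 6 irreducible complex representations.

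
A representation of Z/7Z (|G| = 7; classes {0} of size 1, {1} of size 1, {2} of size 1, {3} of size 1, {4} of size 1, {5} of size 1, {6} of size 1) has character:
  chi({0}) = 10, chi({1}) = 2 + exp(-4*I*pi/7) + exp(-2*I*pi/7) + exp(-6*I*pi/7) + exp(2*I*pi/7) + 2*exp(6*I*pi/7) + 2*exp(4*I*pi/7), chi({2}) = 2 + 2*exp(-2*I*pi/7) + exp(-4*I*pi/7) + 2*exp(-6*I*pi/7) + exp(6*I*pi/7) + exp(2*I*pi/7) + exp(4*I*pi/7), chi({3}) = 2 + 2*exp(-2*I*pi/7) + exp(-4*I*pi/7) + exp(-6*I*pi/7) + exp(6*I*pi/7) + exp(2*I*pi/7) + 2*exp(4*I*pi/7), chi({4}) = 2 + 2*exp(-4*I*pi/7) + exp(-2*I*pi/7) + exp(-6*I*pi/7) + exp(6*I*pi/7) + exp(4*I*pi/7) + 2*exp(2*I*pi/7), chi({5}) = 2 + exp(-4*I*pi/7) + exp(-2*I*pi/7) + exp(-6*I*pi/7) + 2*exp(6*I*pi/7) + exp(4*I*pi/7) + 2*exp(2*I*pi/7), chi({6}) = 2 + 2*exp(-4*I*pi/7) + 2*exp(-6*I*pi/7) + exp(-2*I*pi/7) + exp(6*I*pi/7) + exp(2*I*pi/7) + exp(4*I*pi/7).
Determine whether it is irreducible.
Not irreducible (reducible): <chi, chi> = 16 > 1.

Proof sketch: <chi, chi> = (1/|G|) sum_C |C| * |chi(C)|^2 = (1/7)[1*|10|^2 + 1*|2 + exp(-4*I*pi/7) + exp(-2*I*pi/7) + exp(-6*I*pi/7) + exp(2*I*pi/7) + 2*exp(6*I*pi/7) + 2*exp(4*I*pi/7)|^2 + 1*|2 + 2*exp(-2*I*pi/7) + exp(-4*I*pi/7) + 2*exp(-6*I*pi/7) + exp(6*I*pi/7) + exp(2*I*pi/7) + exp(4*I*pi/7)|^2 + 1*|2 + 2*exp(-2*I*pi/7) + exp(-4*I*pi/7) + exp(-6*I*pi/7) + exp(6*I*pi/7) + exp(2*I*pi/7) + 2*exp(4*I*pi/7)|^2 + 1*|2 + 2*exp(-4*I*pi/7) + exp(-2*I*pi/7) + exp(-6*I*pi/7) + exp(6*I*pi/7) + exp(4*I*pi/7) + 2*exp(2*I*pi/7)|^2 + 1*|2 + exp(-4*I*pi/7) + exp(-2*I*pi/7) + exp(-6*I*pi/7) + 2*exp(6*I*pi/7) + exp(4*I*pi/7) + 2*exp(2*I*pi/7)|^2 + 1*|2 + 2*exp(-4*I*pi/7) + 2*exp(-6*I*pi/7) + exp(-2*I*pi/7) + exp(6*I*pi/7) + exp(2*I*pi/7) + exp(4*I*pi/7)|^2]
  = (1/7)[(100) + (2) + (2) + (2) + (2) + (2) + (2)] = 112/7 = 16.
(Exp terms are combined using exp(i*s)*conj(exp(i*t)) = exp(i*(s-t)), and sums of them are collapsed using the identity that for every m > 1 the m distinct m-th roots of unity sum to 0, e.g. 1 + exp(2*I*pi/3) + exp(-2*I*pi/3) = 0.)
A character is irreducible iff <chi, chi> = 1, so this representation is reducible.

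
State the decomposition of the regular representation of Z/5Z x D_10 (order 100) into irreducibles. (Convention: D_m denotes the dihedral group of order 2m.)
Each irreducible V_i of dimension d_i appears with multiplicity d_i, i.e. rho_reg = (direct sum over all irreducibles V_i) d_i V_i. The irreducible dimensions for Z/5Z x D_10 are 1, 1, 1, 1, 1, 1, 1, 1, 1, 1, 1, 1, 1, 1, 1, 1, 1, 1, 1, 1, 2, 2, 2, 2, 2, 2, 2, 2, 2, 2, 2, 2, 2, 2, 2, 2, 2, 2, 2, 2: 20 irreducibles of dimension 1, each with multiplicity 1; 20 irreducibles of dimension 2, each with multiplicity 2. Total dimension 20*1*1 + 20*2*2 = 100 = |G|.

Why: General theorem: in the regular representation of a finite group G, each irreducible appears with multiplicity equal to its dimension. Check: dim(rho_reg) = sum d_i^2 = 1 + 1 + 1 + 1 + 1 + 1 + 1 + 1 + 1 + 1 + 1 + 1 + 1 + 1 + 1 + 1 + 1 + 1 + 1 + 1 + 4 + 4 + 4 + 4 + 4 + 4 + 4 + 4 + 4 + 4 + 4 + 4 + 4 + 4 + 4 + 4 + 4 + 4 + 4 + 4 = 100 = |G|.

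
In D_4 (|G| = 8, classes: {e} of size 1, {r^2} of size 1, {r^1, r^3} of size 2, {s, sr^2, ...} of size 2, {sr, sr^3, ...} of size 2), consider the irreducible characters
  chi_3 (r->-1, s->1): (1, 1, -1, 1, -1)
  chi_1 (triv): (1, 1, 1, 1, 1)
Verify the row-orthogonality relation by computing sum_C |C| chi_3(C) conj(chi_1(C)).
Sum = 0; so <chi_3, chi_1> = 0 (distinct irreducibles are orthogonal).

Solution. Compute term by term over conjugacy classes (|C| * chi_3(C) * conj(chi_1(C))):
  1*(1)*conj(1) + 1*(1)*conj(1) + 2*(-1)*conj(1) + 2*(1)*conj(1) + 2*(-1)*conj(1)
  = (1) + (1) + (-2) + (2) + (-2)
  = 0.
Dividing by |G| = 8 gives 0/8 = 0, matching the row-orthogonality relation <chi_3, chi_1> = [chi_3 = chi_1].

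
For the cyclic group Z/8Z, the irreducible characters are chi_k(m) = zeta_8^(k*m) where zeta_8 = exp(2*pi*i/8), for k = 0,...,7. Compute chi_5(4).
chi_5(4) = zeta_8^20 = -1

Justification: chi_5(4) = zeta_8^(5*4) = zeta_8^20. Since zeta_8^8 = 1, this equals zeta_8^4 = exp(2*pi*i*4/8) = -1.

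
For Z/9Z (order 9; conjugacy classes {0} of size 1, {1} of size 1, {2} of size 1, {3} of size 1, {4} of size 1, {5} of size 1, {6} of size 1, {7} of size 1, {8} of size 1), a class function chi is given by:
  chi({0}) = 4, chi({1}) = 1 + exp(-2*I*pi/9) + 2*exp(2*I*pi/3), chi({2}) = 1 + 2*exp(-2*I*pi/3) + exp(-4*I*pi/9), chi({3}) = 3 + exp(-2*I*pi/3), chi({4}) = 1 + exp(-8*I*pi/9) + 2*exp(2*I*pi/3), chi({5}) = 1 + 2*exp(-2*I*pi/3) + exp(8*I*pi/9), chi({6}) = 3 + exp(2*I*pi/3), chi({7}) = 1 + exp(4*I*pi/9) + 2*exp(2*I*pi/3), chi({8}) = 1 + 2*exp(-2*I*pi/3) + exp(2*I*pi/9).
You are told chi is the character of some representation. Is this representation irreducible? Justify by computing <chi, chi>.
Not irreducible (reducible): <chi, chi> = 6 > 1.

Justification: <chi, chi> = (1/|G|) sum_C |C| * |chi(C)|^2 = (1/9)[1*|4|^2 + 1*|1 + exp(-2*I*pi/9) + 2*exp(2*I*pi/3)|^2 + 1*|1 + 2*exp(-2*I*pi/3) + exp(-4*I*pi/9)|^2 + 1*|3 + exp(-2*I*pi/3)|^2 + 1*|1 + exp(-8*I*pi/9) + 2*exp(2*I*pi/3)|^2 + 1*|1 + 2*exp(-2*I*pi/3) + exp(8*I*pi/9)|^2 + 1*|3 + exp(2*I*pi/3)|^2 + 1*|1 + exp(4*I*pi/9) + 2*exp(2*I*pi/3)|^2 + 1*|1 + 2*exp(-2*I*pi/3) + exp(2*I*pi/9)|^2]
  = (1/9)[(16) + (6 + 2*exp(-2*I*pi/3) + 2*exp(-8*I*pi/9) + exp(-2*I*pi/9) + exp(2*I*pi/9) + 2*exp(8*I*pi/9) + 2*exp(2*I*pi/3)) + (6 + 2*exp(-2*I*pi/3) + 2*exp(-2*I*pi/9) + exp(-4*I*pi/9) + exp(4*I*pi/9) + 2*exp(2*I*pi/9) + 2*exp(2*I*pi/3)) + (7) + (6 + 2*exp(-4*I*pi/9) + 2*exp(-2*I*pi/3) + exp(-8*I*pi/9) + exp(8*I*pi/9) + 2*exp(2*I*pi/3) + 2*exp(4*I*pi/9)) + (6 + 2*exp(-4*I*pi/9) + 2*exp(-2*I*pi/3) + exp(-8*I*pi/9) + exp(8*I*pi/9) + 2*exp(2*I*pi/3) + 2*exp(4*I*pi/9)) + (7) + (6 + 2*exp(-2*I*pi/3) + 2*exp(-2*I*pi/9) + exp(-4*I*pi/9) + exp(4*I*pi/9) + 2*exp(2*I*pi/9) + 2*exp(2*I*pi/3)) + (6 + 2*exp(-2*I*pi/3) + 2*exp(-8*I*pi/9) + exp(-2*I*pi/9) + exp(2*I*pi/9) + 2*exp(8*I*pi/9) + 2*exp(2*I*pi/3))] = 54/9 = 6.
(Exp terms are combined using exp(i*s)*conj(exp(i*t)) = exp(i*(s-t)), and sums of them are collapsed using the identity that for every m > 1 the m distinct m-th roots of unity sum to 0, e.g. 1 + exp(2*I*pi/3) + exp(-2*I*pi/3) = 0.)
A character is irreducible iff <chi, chi> = 1, so this representation is reducible.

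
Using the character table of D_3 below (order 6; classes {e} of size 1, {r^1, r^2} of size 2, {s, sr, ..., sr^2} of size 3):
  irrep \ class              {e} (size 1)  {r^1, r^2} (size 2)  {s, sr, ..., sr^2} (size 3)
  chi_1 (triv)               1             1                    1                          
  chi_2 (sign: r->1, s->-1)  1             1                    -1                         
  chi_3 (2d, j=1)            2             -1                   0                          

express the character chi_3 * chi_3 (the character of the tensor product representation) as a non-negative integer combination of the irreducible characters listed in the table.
chi_3 tensor chi_3 = chi_1 + chi_2 + chi_3 (all other irreducibles have multiplicity 0).

Argument: The character of a tensor product is the pointwise product (chi_3 * chi_3)(C) = chi_3(C) * chi_3(C):
  {e}: (2)*(2), {r^1, r^2}: (-1)*(-1), {s, sr, ..., sr^2}: (0)*(0)
so (chi_3 * chi_3) takes values
  {e} -> 4, {r^1, r^2} -> 1, {s, sr, ..., sr^2} -> 0.
Now take the inner product of this character with each irreducible chi from the table, <chi_3*chi_3, chi> = (1/6) sum_C |C| (chi_3*chi_3)(C) conj(chi(C)):
  <chi_3*chi_3, chi_1> = (1/6)[1*(4)*conj(1) + 2*(1)*conj(1) + 3*(0)*conj(1)]
      = (1/6)[(4) + (2) + (0)] = 6/6 = 1
  <chi_3*chi_3, chi_2> = (1/6)[1*(4)*conj(1) + 2*(1)*conj(1) + 3*(0)*conj(-1)]
      = (1/6)[(4) + (2) + (0)] = 6/6 = 1
  <chi_3*chi_3, chi_3> = (1/6)[1*(4)*conj(2) + 2*(1)*conj(-1) + 3*(0)*conj(0)]
      = (1/6)[(8) + (-2) + (0)] = 6/6 = 1
Hence the multiplicities are chi_1: 1, chi_2: 1, chi_3: 1. Dimension check: dim(chi_3)*dim(chi_3) = 2*2 = 4 and sum (mult * dim) = 1*1 + 1*1 + 1*2 = 4.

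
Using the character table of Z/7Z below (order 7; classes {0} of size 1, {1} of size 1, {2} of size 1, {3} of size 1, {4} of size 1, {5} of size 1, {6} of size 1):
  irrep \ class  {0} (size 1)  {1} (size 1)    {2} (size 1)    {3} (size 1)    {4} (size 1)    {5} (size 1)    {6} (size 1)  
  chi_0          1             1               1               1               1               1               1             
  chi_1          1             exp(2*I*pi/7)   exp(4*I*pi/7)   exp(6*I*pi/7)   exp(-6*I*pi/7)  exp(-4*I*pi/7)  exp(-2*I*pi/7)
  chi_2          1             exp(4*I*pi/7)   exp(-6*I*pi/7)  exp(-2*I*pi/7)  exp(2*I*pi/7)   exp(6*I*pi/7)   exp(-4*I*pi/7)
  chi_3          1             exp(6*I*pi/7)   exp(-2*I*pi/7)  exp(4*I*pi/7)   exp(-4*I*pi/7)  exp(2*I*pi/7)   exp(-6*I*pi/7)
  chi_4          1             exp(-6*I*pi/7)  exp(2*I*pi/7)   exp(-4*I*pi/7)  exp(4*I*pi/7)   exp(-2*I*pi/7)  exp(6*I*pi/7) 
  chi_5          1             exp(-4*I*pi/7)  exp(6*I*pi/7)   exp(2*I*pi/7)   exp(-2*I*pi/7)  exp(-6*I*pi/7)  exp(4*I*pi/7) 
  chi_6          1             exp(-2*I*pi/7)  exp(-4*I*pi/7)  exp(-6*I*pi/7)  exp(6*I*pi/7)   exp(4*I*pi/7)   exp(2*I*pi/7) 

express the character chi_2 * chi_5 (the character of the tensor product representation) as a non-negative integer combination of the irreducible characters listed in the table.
chi_2 tensor chi_5 = chi_0 (all other irreducibles have multiplicity 0).

Explanation: The character of a tensor product is the pointwise product (chi_2 * chi_5)(C) = chi_2(C) * chi_5(C):
  {0}: (1)*(1), {1}: (exp(4*I*pi/7))*(exp(-4*I*pi/7)), {2}: (exp(-6*I*pi/7))*(exp(6*I*pi/7)), {3}: (exp(-2*I*pi/7))*(exp(2*I*pi/7)), {4}: (exp(2*I*pi/7))*(exp(-2*I*pi/7)), {5}: (exp(6*I*pi/7))*(exp(-6*I*pi/7)), {6}: (exp(-4*I*pi/7))*(exp(4*I*pi/7))
so (chi_2 * chi_5) takes values
  {0} -> 1, {1} -> 1, {2} -> 1, {3} -> 1, {4} -> 1, {5} -> 1, {6} -> 1.
Now take the inner product of this character with each irreducible chi from the table, <chi_2*chi_5, chi> = (1/7) sum_C |C| (chi_2*chi_5)(C) conj(chi(C)):
  <chi_2*chi_5, chi_0> = (1/7)[1*(1)*conj(1) + 1*(1)*conj(1) + 1*(1)*conj(1) + 1*(1)*conj(1) + 1*(1)*conj(1) + 1*(1)*conj(1) + 1*(1)*conj(1)]
      = (1/7)[(1) + (1) + (1) + (1) + (1) + (1) + (1)] = 7/7 = 1
  <chi_2*chi_5, chi_1> = (1/7)[1*(1)*conj(1) + 1*(1)*conj(exp(2*I*pi/7)) + 1*(1)*conj(exp(4*I*pi/7)) + 1*(1)*conj(exp(6*I*pi/7)) + 1*(1)*conj(exp(-6*I*pi/7)) + 1*(1)*conj(exp(-4*I*pi/7)) + 1*(1)*conj(exp(-2*I*pi/7))]
      = (1/7)[(1) + (exp(-2*I*pi/7)) + (exp(-4*I*pi/7)) + (exp(-6*I*pi/7)) + (exp(6*I*pi/7)) + (exp(4*I*pi/7)) + (exp(2*I*pi/7))] = 0/7 = 0
  <chi_2*chi_5, chi_2> = (1/7)[1*(1)*conj(1) + 1*(1)*conj(exp(4*I*pi/7)) + 1*(1)*conj(exp(-6*I*pi/7)) + 1*(1)*conj(exp(-2*I*pi/7)) + 1*(1)*conj(exp(2*I*pi/7)) + 1*(1)*conj(exp(6*I*pi/7)) + 1*(1)*conj(exp(-4*I*pi/7))]
      = (1/7)[(1) + (exp(-4*I*pi/7)) + (exp(6*I*pi/7)) + (exp(2*I*pi/7)) + (exp(-2*I*pi/7)) + (exp(-6*I*pi/7)) + (exp(4*I*pi/7))] = 0/7 = 0
  <chi_2*chi_5, chi_3> = (1/7)[1*(1)*conj(1) + 1*(1)*conj(exp(6*I*pi/7)) + 1*(1)*conj(exp(-2*I*pi/7)) + 1*(1)*conj(exp(4*I*pi/7)) + 1*(1)*conj(exp(-4*I*pi/7)) + 1*(1)*conj(exp(2*I*pi/7)) + 1*(1)*conj(exp(-6*I*pi/7))]
      = (1/7)[(1) + (exp(-6*I*pi/7)) + (exp(2*I*pi/7)) + (exp(-4*I*pi/7)) + (exp(4*I*pi/7)) + (exp(-2*I*pi/7)) + (exp(6*I*pi/7))] = 0/7 = 0
  <chi_2*chi_5, chi_4> = (1/7)[1*(1)*conj(1) + 1*(1)*conj(exp(-6*I*pi/7)) + 1*(1)*conj(exp(2*I*pi/7)) + 1*(1)*conj(exp(-4*I*pi/7)) + 1*(1)*conj(exp(4*I*pi/7)) + 1*(1)*conj(exp(-2*I*pi/7)) + 1*(1)*conj(exp(6*I*pi/7))]
      = (1/7)[(1) + (exp(6*I*pi/7)) + (exp(-2*I*pi/7)) + (exp(4*I*pi/7)) + (exp(-4*I*pi/7)) + (exp(2*I*pi/7)) + (exp(-6*I*pi/7))] = 0/7 = 0
  <chi_2*chi_5, chi_5> = (1/7)[1*(1)*conj(1) + 1*(1)*conj(exp(-4*I*pi/7)) + 1*(1)*conj(exp(6*I*pi/7)) + 1*(1)*conj(exp(2*I*pi/7)) + 1*(1)*conj(exp(-2*I*pi/7)) + 1*(1)*conj(exp(-6*I*pi/7)) + 1*(1)*conj(exp(4*I*pi/7))]
      = (1/7)[(1) + (exp(4*I*pi/7)) + (exp(-6*I*pi/7)) + (exp(-2*I*pi/7)) + (exp(2*I*pi/7)) + (exp(6*I*pi/7)) + (exp(-4*I*pi/7))] = 0/7 = 0
  <chi_2*chi_5, chi_6> = (1/7)[1*(1)*conj(1) + 1*(1)*conj(exp(-2*I*pi/7)) + 1*(1)*conj(exp(-4*I*pi/7)) + 1*(1)*conj(exp(-6*I*pi/7)) + 1*(1)*conj(exp(6*I*pi/7)) + 1*(1)*conj(exp(4*I*pi/7)) + 1*(1)*conj(exp(2*I*pi/7))]
      = (1/7)[(1) + (exp(2*I*pi/7)) + (exp(4*I*pi/7)) + (exp(6*I*pi/7)) + (exp(-6*I*pi/7)) + (exp(-4*I*pi/7)) + (exp(-2*I*pi/7))] = 0/7 = 0
(Exp terms are combined using exp(i*s)*conj(exp(i*t)) = exp(i*(s-t)), and sums of them are collapsed using the identity that for every m > 1 the m distinct m-th roots of unity sum to 0, e.g. 1 + exp(2*I*pi/3) + exp(-2*I*pi/3) = 0.)
Hence the multiplicities are chi_0: 1. Dimension check: dim(chi_2)*dim(chi_5) = 1*1 = 1 and sum (mult * dim) = 1*1 = 1.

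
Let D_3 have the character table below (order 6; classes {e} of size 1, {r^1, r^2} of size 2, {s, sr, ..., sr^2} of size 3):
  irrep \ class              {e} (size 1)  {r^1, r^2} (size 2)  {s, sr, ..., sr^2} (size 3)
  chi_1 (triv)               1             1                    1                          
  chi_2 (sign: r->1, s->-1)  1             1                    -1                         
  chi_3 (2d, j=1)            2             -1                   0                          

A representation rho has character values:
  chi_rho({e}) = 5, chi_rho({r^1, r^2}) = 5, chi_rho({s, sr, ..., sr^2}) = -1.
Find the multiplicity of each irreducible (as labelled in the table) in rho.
Multiplicities: chi_1: 2, chi_2: 3, chi_3: 0.

Use <chi_rho, chi> = (1/|G|) sum_C |C| * chi_rho(C) * conj(chi(C)) with |G| = 6 for each irreducible chi in the table:
  <chi_rho, chi_1> = (1/6)[1*(5)*conj(1) + 2*(5)*conj(1) + 3*(-1)*conj(1)]
      = (1/6)[(5) + (10) + (-3)] = 12/6 = 2
  <chi_rho, chi_2> = (1/6)[1*(5)*conj(1) + 2*(5)*conj(1) + 3*(-1)*conj(-1)]
      = (1/6)[(5) + (10) + (3)] = 18/6 = 3
  <chi_rho, chi_3> = (1/6)[1*(5)*conj(2) + 2*(5)*conj(-1) + 3*(-1)*conj(0)]
      = (1/6)[(10) + (-10) + (0)] = 0/6 = 0
Dimension check: dim(rho) = sum (mult * dim) = 2*1 + 3*1 + 0*2 = 5 = chi_rho(e) = 5.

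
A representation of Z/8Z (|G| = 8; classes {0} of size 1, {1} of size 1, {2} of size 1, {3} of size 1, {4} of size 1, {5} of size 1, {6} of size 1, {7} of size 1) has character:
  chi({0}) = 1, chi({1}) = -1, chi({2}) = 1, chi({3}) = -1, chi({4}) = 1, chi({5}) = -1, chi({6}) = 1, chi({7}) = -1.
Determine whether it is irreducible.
Irreducible: <chi, chi> = 1.

Details: <chi, chi> = (1/|G|) sum_C |C| * |chi(C)|^2 = (1/8)[1*|1|^2 + 1*|-1|^2 + 1*|1|^2 + 1*|-1|^2 + 1*|1|^2 + 1*|-1|^2 + 1*|1|^2 + 1*|-1|^2]
  = (1/8)[(1) + (1) + (1) + (1) + (1) + (1) + (1) + (1)] = 8/8 = 1.
(Exp terms are combined using exp(i*s)*conj(exp(i*t)) = exp(i*(s-t)), and sums of them are collapsed using the identity that for every m > 1 the m distinct m-th roots of unity sum to 0, e.g. 1 + exp(2*I*pi/3) + exp(-2*I*pi/3) = 0.)
A character is irreducible iff <chi, chi> = 1, so this representation is irreducible.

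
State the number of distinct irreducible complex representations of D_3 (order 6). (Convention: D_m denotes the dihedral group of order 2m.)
3

Explanation: The number of irreducible complex representations of a finite group equals its number of conjugacy classes. D_3 has 3 conjugacy classes ((n+3)/2 for n odd), so D_3 (order 6) has exactly 3 irreducible complex representations.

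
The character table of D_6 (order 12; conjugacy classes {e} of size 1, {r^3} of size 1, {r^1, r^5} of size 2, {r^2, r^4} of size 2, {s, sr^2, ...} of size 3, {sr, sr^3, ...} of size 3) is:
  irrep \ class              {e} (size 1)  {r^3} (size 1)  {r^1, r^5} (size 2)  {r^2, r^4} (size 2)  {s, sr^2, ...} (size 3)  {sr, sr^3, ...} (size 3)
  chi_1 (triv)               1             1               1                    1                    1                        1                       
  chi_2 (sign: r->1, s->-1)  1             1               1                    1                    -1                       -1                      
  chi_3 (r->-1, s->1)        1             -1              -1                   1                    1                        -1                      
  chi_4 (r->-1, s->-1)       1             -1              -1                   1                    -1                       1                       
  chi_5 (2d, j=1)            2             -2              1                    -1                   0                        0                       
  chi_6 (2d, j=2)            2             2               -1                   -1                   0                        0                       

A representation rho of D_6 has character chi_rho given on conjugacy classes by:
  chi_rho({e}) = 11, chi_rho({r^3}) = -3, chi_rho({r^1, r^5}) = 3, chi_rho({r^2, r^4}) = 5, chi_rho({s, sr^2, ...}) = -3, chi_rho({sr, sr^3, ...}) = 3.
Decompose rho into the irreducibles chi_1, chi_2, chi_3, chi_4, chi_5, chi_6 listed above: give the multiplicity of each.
Multiplicities: chi_1: 2, chi_2: 2, chi_3: 0, chi_4: 3, chi_5: 2, chi_6: 0.

Reasoning: Use <chi_rho, chi> = (1/|G|) sum_C |C| * chi_rho(C) * conj(chi(C)) with |G| = 12 for each irreducible chi in the table:
  <chi_rho, chi_1> = (1/12)[1*(11)*conj(1) + 1*(-3)*conj(1) + 2*(3)*conj(1) + 2*(5)*conj(1) + 3*(-3)*conj(1) + 3*(3)*conj(1)]
      = (1/12)[(11) + (-3) + (6) + (10) + (-9) + (9)] = 24/12 = 2
  <chi_rho, chi_2> = (1/12)[1*(11)*conj(1) + 1*(-3)*conj(1) + 2*(3)*conj(1) + 2*(5)*conj(1) + 3*(-3)*conj(-1) + 3*(3)*conj(-1)]
      = (1/12)[(11) + (-3) + (6) + (10) + (9) + (-9)] = 24/12 = 2
  <chi_rho, chi_3> = (1/12)[1*(11)*conj(1) + 1*(-3)*conj(-1) + 2*(3)*conj(-1) + 2*(5)*conj(1) + 3*(-3)*conj(1) + 3*(3)*conj(-1)]
      = (1/12)[(11) + (3) + (-6) + (10) + (-9) + (-9)] = 0/12 = 0
  <chi_rho, chi_4> = (1/12)[1*(11)*conj(1) + 1*(-3)*conj(-1) + 2*(3)*conj(-1) + 2*(5)*conj(1) + 3*(-3)*conj(-1) + 3*(3)*conj(1)]
      = (1/12)[(11) + (3) + (-6) + (10) + (9) + (9)] = 36/12 = 3
  <chi_rho, chi_5> = (1/12)[1*(11)*conj(2) + 1*(-3)*conj(-2) + 2*(3)*conj(1) + 2*(5)*conj(-1) + 3*(-3)*conj(0) + 3*(3)*conj(0)]
      = (1/12)[(22) + (6) + (6) + (-10) + (0) + (0)] = 24/12 = 2
  <chi_rho, chi_6> = (1/12)[1*(11)*conj(2) + 1*(-3)*conj(2) + 2*(3)*conj(-1) + 2*(5)*conj(-1) + 3*(-3)*conj(0) + 3*(3)*conj(0)]
      = (1/12)[(22) + (-6) + (-6) + (-10) + (0) + (0)] = 0/12 = 0
Dimension check: dim(rho) = sum (mult * dim) = 2*1 + 2*1 + 0*1 + 3*1 + 2*2 + 0*2 = 11 = chi_rho(e) = 11.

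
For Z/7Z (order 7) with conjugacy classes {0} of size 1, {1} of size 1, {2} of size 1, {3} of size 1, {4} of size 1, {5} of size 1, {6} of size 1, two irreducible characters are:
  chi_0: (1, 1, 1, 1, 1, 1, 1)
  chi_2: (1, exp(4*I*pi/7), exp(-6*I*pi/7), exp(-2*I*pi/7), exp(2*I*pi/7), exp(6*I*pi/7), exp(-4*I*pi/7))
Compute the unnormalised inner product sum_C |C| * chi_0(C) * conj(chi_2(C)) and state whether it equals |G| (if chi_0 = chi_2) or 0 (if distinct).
Sum = 0; so <chi_0, chi_2> = 0 (distinct irreducibles are orthogonal).

Compute term by term over conjugacy classes (|C| * chi_0(C) * conj(chi_2(C))):
  1*(1)*conj(1) + 1*(1)*conj(exp(4*I*pi/7)) + 1*(1)*conj(exp(-6*I*pi/7)) + 1*(1)*conj(exp(-2*I*pi/7)) + 1*(1)*conj(exp(2*I*pi/7)) + 1*(1)*conj(exp(6*I*pi/7)) + 1*(1)*conj(exp(-4*I*pi/7))
  = (1) + (exp(-4*I*pi/7)) + (exp(6*I*pi/7)) + (exp(2*I*pi/7)) + (exp(-2*I*pi/7)) + (exp(-6*I*pi/7)) + (exp(4*I*pi/7))
  = 0.
(Exp terms are combined using exp(i*s)*conj(exp(i*t)) = exp(i*(s-t)), and sums of them are collapsed using the identity that for every m > 1 the m distinct m-th roots of unity sum to 0, e.g. 1 + exp(2*I*pi/3) + exp(-2*I*pi/3) = 0.)
Dividing by |G| = 7 gives 0/7 = 0, matching the row-orthogonality relation <chi_0, chi_2> = [chi_0 = chi_2].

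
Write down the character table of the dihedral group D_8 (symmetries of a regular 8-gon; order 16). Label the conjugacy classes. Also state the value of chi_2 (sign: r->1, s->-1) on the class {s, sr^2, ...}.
Conjugacy classes: {e} of size 1, {r^4} of size 1, {r^1, r^7} of size 2, {r^2, r^6} of size 2, {r^3, r^5} of size 2, {s, sr^2, ...} of size 4, {sr, sr^3, ...} of size 4.
Character table:
  irrep \ class              {e} (size 1)  {r^4} (size 1)  {r^1, r^7} (size 2)  {r^2, r^6} (size 2)  {r^3, r^5} (size 2)  {s, sr^2, ...} (size 4)  {sr, sr^3, ...} (size 4)
  chi_1 (triv)               1             1               1                    1                    1                    1                        1                       
  chi_2 (sign: r->1, s->-1)  1             1               1                    1                    1                    -1                       -1                      
  chi_3 (r->-1, s->1)        1             1               -1                   1                    -1                   1                        -1                      
  chi_4 (r->-1, s->-1)       1             1               -1                   1                    -1                   -1                       1                       
  chi_5 (2d, j=1)            2             -2              sqrt(2)              0                    -sqrt(2)             0                        0                       
  chi_6 (2d, j=2)            2             2               0                    -2                   0                    0                        0                       
  chi_7 (2d, j=3)            2             -2              -sqrt(2)             0                    sqrt(2)              0                        0                       

Spot check: chi_2 (sign: r->1, s->-1) on {s, sr^2, ...} = -1.

D_8 has order 2*8 = 16 with 7 conjugacy classes, hence 7 irreducibles. Sum of squared dims 1 + 1 + 1 + 1 + 4 + 4 + 4 = 16 = |G|. Linear characters come from the abelianisation; the 2-dimensional irreps have character r^k -> 2*cos(2*pi*j*k/8), reflections -> 0.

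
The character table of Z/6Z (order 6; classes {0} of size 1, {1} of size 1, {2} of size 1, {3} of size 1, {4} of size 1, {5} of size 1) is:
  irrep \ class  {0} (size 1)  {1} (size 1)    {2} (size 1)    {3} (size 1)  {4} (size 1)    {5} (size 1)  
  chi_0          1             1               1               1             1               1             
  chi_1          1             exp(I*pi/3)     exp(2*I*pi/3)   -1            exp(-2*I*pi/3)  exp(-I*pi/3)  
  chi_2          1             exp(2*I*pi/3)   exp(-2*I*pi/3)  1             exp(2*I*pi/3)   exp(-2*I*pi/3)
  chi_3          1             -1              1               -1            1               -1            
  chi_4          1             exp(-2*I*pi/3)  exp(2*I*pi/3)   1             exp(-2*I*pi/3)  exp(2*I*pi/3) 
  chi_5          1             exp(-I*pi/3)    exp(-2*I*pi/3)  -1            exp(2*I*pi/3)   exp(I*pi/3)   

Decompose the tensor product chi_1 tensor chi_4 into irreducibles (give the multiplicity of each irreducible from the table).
chi_1 tensor chi_4 = chi_5 (all other irreducibles have multiplicity 0).

Derivation: The character of a tensor product is the pointwise product (chi_1 * chi_4)(C) = chi_1(C) * chi_4(C):
  {0}: (1)*(1), {1}: (exp(I*pi/3))*(exp(-2*I*pi/3)), {2}: (exp(2*I*pi/3))*(exp(2*I*pi/3)), {3}: (-1)*(1), {4}: (exp(-2*I*pi/3))*(exp(-2*I*pi/3)), {5}: (exp(-I*pi/3))*(exp(2*I*pi/3))
so (chi_1 * chi_4) takes values
  {0} -> 1, {1} -> exp(-I*pi/3), {2} -> exp(-2*I*pi/3), {3} -> -1, {4} -> exp(2*I*pi/3), {5} -> exp(I*pi/3).
Now take the inner product of this character with each irreducible chi from the table, <chi_1*chi_4, chi> = (1/6) sum_C |C| (chi_1*chi_4)(C) conj(chi(C)):
  <chi_1*chi_4, chi_0> = (1/6)[1*(1)*conj(1) + 1*(exp(-I*pi/3))*conj(1) + 1*(exp(-2*I*pi/3))*conj(1) + 1*(-1)*conj(1) + 1*(exp(2*I*pi/3))*conj(1) + 1*(exp(I*pi/3))*conj(1)]
      = (1/6)[(1) + (exp(-I*pi/3)) + (exp(-2*I*pi/3)) + (-1) + (exp(2*I*pi/3)) + (exp(I*pi/3))] = 0/6 = 0
  <chi_1*chi_4, chi_1> = (1/6)[1*(1)*conj(1) + 1*(exp(-I*pi/3))*conj(exp(I*pi/3)) + 1*(exp(-2*I*pi/3))*conj(exp(2*I*pi/3)) + 1*(-1)*conj(-1) + 1*(exp(2*I*pi/3))*conj(exp(-2*I*pi/3)) + 1*(exp(I*pi/3))*conj(exp(-I*pi/3))]
      = (1/6)[(1) + (exp(-2*I*pi/3)) + (exp(2*I*pi/3)) + (1) + (exp(-2*I*pi/3)) + (exp(2*I*pi/3))] = 0/6 = 0
  <chi_1*chi_4, chi_2> = (1/6)[1*(1)*conj(1) + 1*(exp(-I*pi/3))*conj(exp(2*I*pi/3)) + 1*(exp(-2*I*pi/3))*conj(exp(-2*I*pi/3)) + 1*(-1)*conj(1) + 1*(exp(2*I*pi/3))*conj(exp(2*I*pi/3)) + 1*(exp(I*pi/3))*conj(exp(-2*I*pi/3))]
      = (1/6)[(1) + (-1) + (1) + (-1) + (1) + (-1)] = 0/6 = 0
  <chi_1*chi_4, chi_3> = (1/6)[1*(1)*conj(1) + 1*(exp(-I*pi/3))*conj(-1) + 1*(exp(-2*I*pi/3))*conj(1) + 1*(-1)*conj(-1) + 1*(exp(2*I*pi/3))*conj(1) + 1*(exp(I*pi/3))*conj(-1)]
      = (1/6)[(1) + (-exp(-I*pi/3)) + (exp(-2*I*pi/3)) + (1) + (exp(2*I*pi/3)) + (-exp(I*pi/3))] = 0/6 = 0
  <chi_1*chi_4, chi_4> = (1/6)[1*(1)*conj(1) + 1*(exp(-I*pi/3))*conj(exp(-2*I*pi/3)) + 1*(exp(-2*I*pi/3))*conj(exp(2*I*pi/3)) + 1*(-1)*conj(1) + 1*(exp(2*I*pi/3))*conj(exp(-2*I*pi/3)) + 1*(exp(I*pi/3))*conj(exp(2*I*pi/3))]
      = (1/6)[(1) + (exp(I*pi/3)) + (exp(2*I*pi/3)) + (-1) + (exp(-2*I*pi/3)) + (exp(-I*pi/3))] = 0/6 = 0
  <chi_1*chi_4, chi_5> = (1/6)[1*(1)*conj(1) + 1*(exp(-I*pi/3))*conj(exp(-I*pi/3)) + 1*(exp(-2*I*pi/3))*conj(exp(-2*I*pi/3)) + 1*(-1)*conj(-1) + 1*(exp(2*I*pi/3))*conj(exp(2*I*pi/3)) + 1*(exp(I*pi/3))*conj(exp(I*pi/3))]
      = (1/6)[(1) + (1) + (1) + (1) + (1) + (1)] = 6/6 = 1
(Exp terms are combined using exp(i*s)*conj(exp(i*t)) = exp(i*(s-t)), and sums of them are collapsed using the identity that for every m > 1 the m distinct m-th roots of unity sum to 0, e.g. 1 + exp(2*I*pi/3) + exp(-2*I*pi/3) = 0.)
Hence the multiplicities are chi_5: 1. Dimension check: dim(chi_1)*dim(chi_4) = 1*1 = 1 and sum (mult * dim) = 1*1 = 1.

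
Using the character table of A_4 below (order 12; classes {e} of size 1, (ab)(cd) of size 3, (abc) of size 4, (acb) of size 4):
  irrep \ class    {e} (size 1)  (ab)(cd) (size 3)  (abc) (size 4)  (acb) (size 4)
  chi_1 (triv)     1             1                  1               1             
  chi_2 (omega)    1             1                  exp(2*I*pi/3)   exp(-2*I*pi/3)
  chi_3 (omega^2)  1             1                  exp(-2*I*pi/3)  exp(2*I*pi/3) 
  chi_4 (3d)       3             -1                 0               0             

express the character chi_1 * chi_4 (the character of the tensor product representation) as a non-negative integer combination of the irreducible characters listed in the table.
chi_1 tensor chi_4 = chi_4 (all other irreducibles have multiplicity 0).

Proof sketch: The character of a tensor product is the pointwise product (chi_1 * chi_4)(C) = chi_1(C) * chi_4(C):
  {e}: (1)*(3), (ab)(cd): (1)*(-1), (abc): (1)*(0), (acb): (1)*(0)
so (chi_1 * chi_4) takes values
  {e} -> 3, (ab)(cd) -> -1, (abc) -> 0, (acb) -> 0.
Now take the inner product of this character with each irreducible chi from the table, <chi_1*chi_4, chi> = (1/12) sum_C |C| (chi_1*chi_4)(C) conj(chi(C)):
  <chi_1*chi_4, chi_1> = (1/12)[1*(3)*conj(1) + 3*(-1)*conj(1) + 4*(0)*conj(1) + 4*(0)*conj(1)]
      = (1/12)[(3) + (-3) + (0) + (0)] = 0/12 = 0
  <chi_1*chi_4, chi_2> = (1/12)[1*(3)*conj(1) + 3*(-1)*conj(1) + 4*(0)*conj(exp(2*I*pi/3)) + 4*(0)*conj(exp(-2*I*pi/3))]
      = (1/12)[(3) + (-3) + (0) + (0)] = 0/12 = 0
  <chi_1*chi_4, chi_3> = (1/12)[1*(3)*conj(1) + 3*(-1)*conj(1) + 4*(0)*conj(exp(-2*I*pi/3)) + 4*(0)*conj(exp(2*I*pi/3))]
      = (1/12)[(3) + (-3) + (0) + (0)] = 0/12 = 0
  <chi_1*chi_4, chi_4> = (1/12)[1*(3)*conj(3) + 3*(-1)*conj(-1) + 4*(0)*conj(0) + 4*(0)*conj(0)]
      = (1/12)[(9) + (3) + (0) + (0)] = 12/12 = 1
(Exp terms are combined using exp(i*s)*conj(exp(i*t)) = exp(i*(s-t)), and sums of them are collapsed using the identity that for every m > 1 the m distinct m-th roots of unity sum to 0, e.g. 1 + exp(2*I*pi/3) + exp(-2*I*pi/3) = 0.)
Hence the multiplicities are chi_4: 1. Dimension check: dim(chi_1)*dim(chi_4) = 1*3 = 3 and sum (mult * dim) = 1*3 = 3.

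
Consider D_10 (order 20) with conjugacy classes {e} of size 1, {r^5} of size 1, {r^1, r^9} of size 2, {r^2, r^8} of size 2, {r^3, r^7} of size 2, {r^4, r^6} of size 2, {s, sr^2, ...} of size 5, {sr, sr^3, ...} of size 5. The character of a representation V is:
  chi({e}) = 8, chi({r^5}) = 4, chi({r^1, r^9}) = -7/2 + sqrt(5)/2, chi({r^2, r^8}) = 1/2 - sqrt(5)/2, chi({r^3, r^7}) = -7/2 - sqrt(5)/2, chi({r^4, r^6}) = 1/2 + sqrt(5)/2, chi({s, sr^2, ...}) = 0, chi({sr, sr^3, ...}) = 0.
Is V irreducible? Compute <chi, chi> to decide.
Not irreducible (reducible): <chi, chi> = 7 > 1.

Explanation: <chi, chi> = (1/|G|) sum_C |C| * |chi(C)|^2 = (1/20)[1*|8|^2 + 1*|4|^2 + 2*|-7/2 + sqrt(5)/2|^2 + 2*|1/2 - sqrt(5)/2|^2 + 2*|-7/2 - sqrt(5)/2|^2 + 2*|1/2 + sqrt(5)/2|^2 + 5*|0|^2 + 5*|0|^2]
  = (1/20)[(64) + (16) + (27 - 7*sqrt(5)) + (3 - sqrt(5)) + (7*sqrt(5) + 27) + (sqrt(5) + 3) + (0) + (0)] = 140/20 = 7.
A character is irreducible iff <chi, chi> = 1, so this representation is reducible.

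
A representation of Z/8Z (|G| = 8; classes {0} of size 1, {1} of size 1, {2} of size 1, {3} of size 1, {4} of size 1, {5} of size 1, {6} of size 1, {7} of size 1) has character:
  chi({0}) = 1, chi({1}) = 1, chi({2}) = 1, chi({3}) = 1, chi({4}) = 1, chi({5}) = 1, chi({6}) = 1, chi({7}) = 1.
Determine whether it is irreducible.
Irreducible: <chi, chi> = 1.

Justification: <chi, chi> = (1/|G|) sum_C |C| * |chi(C)|^2 = (1/8)[1*|1|^2 + 1*|1|^2 + 1*|1|^2 + 1*|1|^2 + 1*|1|^2 + 1*|1|^2 + 1*|1|^2 + 1*|1|^2]
  = (1/8)[(1) + (1) + (1) + (1) + (1) + (1) + (1) + (1)] = 8/8 = 1.
(Exp terms are combined using exp(i*s)*conj(exp(i*t)) = exp(i*(s-t)), and sums of them are collapsed using the identity that for every m > 1 the m distinct m-th roots of unity sum to 0, e.g. 1 + exp(2*I*pi/3) + exp(-2*I*pi/3) = 0.)
A character is irreducible iff <chi, chi> = 1, so this representation is irreducible.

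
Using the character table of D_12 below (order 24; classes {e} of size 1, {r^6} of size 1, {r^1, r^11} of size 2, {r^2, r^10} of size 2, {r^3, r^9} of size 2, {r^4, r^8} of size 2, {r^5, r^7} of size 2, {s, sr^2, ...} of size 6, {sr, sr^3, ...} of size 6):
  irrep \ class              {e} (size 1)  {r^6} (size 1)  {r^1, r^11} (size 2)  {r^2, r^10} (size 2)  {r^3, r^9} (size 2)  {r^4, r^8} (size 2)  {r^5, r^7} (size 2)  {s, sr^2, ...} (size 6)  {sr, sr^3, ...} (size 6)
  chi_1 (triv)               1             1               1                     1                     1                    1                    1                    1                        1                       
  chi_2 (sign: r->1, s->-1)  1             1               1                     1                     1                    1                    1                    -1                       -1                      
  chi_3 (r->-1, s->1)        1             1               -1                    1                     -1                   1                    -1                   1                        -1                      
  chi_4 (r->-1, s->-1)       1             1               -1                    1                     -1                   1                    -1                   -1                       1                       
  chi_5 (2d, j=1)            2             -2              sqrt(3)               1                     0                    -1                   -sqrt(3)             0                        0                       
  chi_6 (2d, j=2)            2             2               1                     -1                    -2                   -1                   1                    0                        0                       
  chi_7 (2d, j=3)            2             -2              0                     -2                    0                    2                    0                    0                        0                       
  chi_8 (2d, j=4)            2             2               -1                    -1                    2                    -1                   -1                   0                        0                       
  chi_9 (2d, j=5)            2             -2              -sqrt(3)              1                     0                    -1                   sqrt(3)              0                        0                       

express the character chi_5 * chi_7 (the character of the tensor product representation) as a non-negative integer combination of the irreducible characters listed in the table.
chi_5 tensor chi_7 = chi_6 + chi_8 (all other irreducibles have multiplicity 0).

Derivation: The character of a tensor product is the pointwise product (chi_5 * chi_7)(C) = chi_5(C) * chi_7(C):
  {e}: (2)*(2), {r^6}: (-2)*(-2), {r^1, r^11}: (sqrt(3))*(0), {r^2, r^10}: (1)*(-2), {r^3, r^9}: (0)*(0), {r^4, r^8}: (-1)*(2), {r^5, r^7}: (-sqrt(3))*(0), {s, sr^2, ...}: (0)*(0), {sr, sr^3, ...}: (0)*(0)
so (chi_5 * chi_7) takes values
  {e} -> 4, {r^6} -> 4, {r^1, r^11} -> 0, {r^2, r^10} -> -2, {r^3, r^9} -> 0, {r^4, r^8} -> -2, {r^5, r^7} -> 0, {s, sr^2, ...} -> 0, {sr, sr^3, ...} -> 0.
Now take the inner product of this character with each irreducible chi from the table, <chi_5*chi_7, chi> = (1/24) sum_C |C| (chi_5*chi_7)(C) conj(chi(C)):
  <chi_5*chi_7, chi_1> = (1/24)[1*(4)*conj(1) + 1*(4)*conj(1) + 2*(0)*conj(1) + 2*(-2)*conj(1) + 2*(0)*conj(1) + 2*(-2)*conj(1) + 2*(0)*conj(1) + 6*(0)*conj(1) + 6*(0)*conj(1)]
      = (1/24)[(4) + (4) + (0) + (-4) + (0) + (-4) + (0) + (0) + (0)] = 0/24 = 0
  <chi_5*chi_7, chi_2> = (1/24)[1*(4)*conj(1) + 1*(4)*conj(1) + 2*(0)*conj(1) + 2*(-2)*conj(1) + 2*(0)*conj(1) + 2*(-2)*conj(1) + 2*(0)*conj(1) + 6*(0)*conj(-1) + 6*(0)*conj(-1)]
      = (1/24)[(4) + (4) + (0) + (-4) + (0) + (-4) + (0) + (0) + (0)] = 0/24 = 0
  <chi_5*chi_7, chi_3> = (1/24)[1*(4)*conj(1) + 1*(4)*conj(1) + 2*(0)*conj(-1) + 2*(-2)*conj(1) + 2*(0)*conj(-1) + 2*(-2)*conj(1) + 2*(0)*conj(-1) + 6*(0)*conj(1) + 6*(0)*conj(-1)]
      = (1/24)[(4) + (4) + (0) + (-4) + (0) + (-4) + (0) + (0) + (0)] = 0/24 = 0
  <chi_5*chi_7, chi_4> = (1/24)[1*(4)*conj(1) + 1*(4)*conj(1) + 2*(0)*conj(-1) + 2*(-2)*conj(1) + 2*(0)*conj(-1) + 2*(-2)*conj(1) + 2*(0)*conj(-1) + 6*(0)*conj(-1) + 6*(0)*conj(1)]
      = (1/24)[(4) + (4) + (0) + (-4) + (0) + (-4) + (0) + (0) + (0)] = 0/24 = 0
  <chi_5*chi_7, chi_5> = (1/24)[1*(4)*conj(2) + 1*(4)*conj(-2) + 2*(0)*conj(sqrt(3)) + 2*(-2)*conj(1) + 2*(0)*conj(0) + 2*(-2)*conj(-1) + 2*(0)*conj(-sqrt(3)) + 6*(0)*conj(0) + 6*(0)*conj(0)]
      = (1/24)[(8) + (-8) + (0) + (-4) + (0) + (4) + (0) + (0) + (0)] = 0/24 = 0
  <chi_5*chi_7, chi_6> = (1/24)[1*(4)*conj(2) + 1*(4)*conj(2) + 2*(0)*conj(1) + 2*(-2)*conj(-1) + 2*(0)*conj(-2) + 2*(-2)*conj(-1) + 2*(0)*conj(1) + 6*(0)*conj(0) + 6*(0)*conj(0)]
      = (1/24)[(8) + (8) + (0) + (4) + (0) + (4) + (0) + (0) + (0)] = 24/24 = 1
  <chi_5*chi_7, chi_7> = (1/24)[1*(4)*conj(2) + 1*(4)*conj(-2) + 2*(0)*conj(0) + 2*(-2)*conj(-2) + 2*(0)*conj(0) + 2*(-2)*conj(2) + 2*(0)*conj(0) + 6*(0)*conj(0) + 6*(0)*conj(0)]
      = (1/24)[(8) + (-8) + (0) + (8) + (0) + (-8) + (0) + (0) + (0)] = 0/24 = 0
  <chi_5*chi_7, chi_8> = (1/24)[1*(4)*conj(2) + 1*(4)*conj(2) + 2*(0)*conj(-1) + 2*(-2)*conj(-1) + 2*(0)*conj(2) + 2*(-2)*conj(-1) + 2*(0)*conj(-1) + 6*(0)*conj(0) + 6*(0)*conj(0)]
      = (1/24)[(8) + (8) + (0) + (4) + (0) + (4) + (0) + (0) + (0)] = 24/24 = 1
  <chi_5*chi_7, chi_9> = (1/24)[1*(4)*conj(2) + 1*(4)*conj(-2) + 2*(0)*conj(-sqrt(3)) + 2*(-2)*conj(1) + 2*(0)*conj(0) + 2*(-2)*conj(-1) + 2*(0)*conj(sqrt(3)) + 6*(0)*conj(0) + 6*(0)*conj(0)]
      = (1/24)[(8) + (-8) + (0) + (-4) + (0) + (4) + (0) + (0) + (0)] = 0/24 = 0
Hence the multiplicities are chi_6: 1, chi_8: 1. Dimension check: dim(chi_5)*dim(chi_7) = 2*2 = 4 and sum (mult * dim) = 1*2 + 1*2 = 4.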